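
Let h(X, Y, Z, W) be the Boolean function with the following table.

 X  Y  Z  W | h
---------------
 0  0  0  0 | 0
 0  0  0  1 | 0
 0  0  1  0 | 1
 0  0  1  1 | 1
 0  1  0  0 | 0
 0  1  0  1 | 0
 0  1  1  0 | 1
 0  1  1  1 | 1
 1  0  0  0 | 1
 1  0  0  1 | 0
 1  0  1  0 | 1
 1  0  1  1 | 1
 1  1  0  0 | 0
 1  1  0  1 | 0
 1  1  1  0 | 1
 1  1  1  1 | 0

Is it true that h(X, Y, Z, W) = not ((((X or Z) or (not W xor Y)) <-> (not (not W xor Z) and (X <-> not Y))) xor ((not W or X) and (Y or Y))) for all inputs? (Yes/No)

Test each input against both h and the formula:
  X=0, Y=0, Z=0, W=0: formula gives 1, but h = 0 ✗
Row (0,0,0,0) is a counterexample, so the formula is not equivalent to h.

No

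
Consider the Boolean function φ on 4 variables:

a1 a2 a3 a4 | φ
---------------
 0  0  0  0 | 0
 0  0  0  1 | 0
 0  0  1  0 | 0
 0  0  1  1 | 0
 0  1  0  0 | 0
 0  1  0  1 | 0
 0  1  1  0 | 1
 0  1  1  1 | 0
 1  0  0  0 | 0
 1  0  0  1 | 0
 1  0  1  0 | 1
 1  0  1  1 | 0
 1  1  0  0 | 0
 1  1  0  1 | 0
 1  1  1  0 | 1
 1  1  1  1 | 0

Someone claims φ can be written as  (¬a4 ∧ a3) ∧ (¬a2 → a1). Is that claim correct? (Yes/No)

Yes

Evaluate (¬a4 ∧ a3) ∧ (¬a2 → a1) on each row and compare to φ:
  a1=0, a2=0, a3=0, a4=0: formula gives 0, φ = 0 ✓
  a1=0, a2=0, a3=0, a4=1: formula gives 0, φ = 0 ✓
  a1=0, a2=0, a3=1, a4=0: formula gives 0, φ = 0 ✓
  a1=0, a2=0, a3=1, a4=1: formula gives 0, φ = 0 ✓
  … (the remaining 12 rows also agree.)
Every row agrees, so the formula is equivalent.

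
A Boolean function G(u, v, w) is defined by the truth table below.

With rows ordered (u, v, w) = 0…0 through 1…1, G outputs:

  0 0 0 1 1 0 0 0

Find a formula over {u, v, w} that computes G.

Collect the rows where G=1 — (0,1,1), (1,0,0) — and write one minterm per row: ¬u·v·w, u·¬v·¬w. Their union (logical OR) reproduces the table exactly.

G(u, v, w) = ((¬u ∧ v) ∧ w) ∨ ((u ∧ ¬v) ∧ ¬w)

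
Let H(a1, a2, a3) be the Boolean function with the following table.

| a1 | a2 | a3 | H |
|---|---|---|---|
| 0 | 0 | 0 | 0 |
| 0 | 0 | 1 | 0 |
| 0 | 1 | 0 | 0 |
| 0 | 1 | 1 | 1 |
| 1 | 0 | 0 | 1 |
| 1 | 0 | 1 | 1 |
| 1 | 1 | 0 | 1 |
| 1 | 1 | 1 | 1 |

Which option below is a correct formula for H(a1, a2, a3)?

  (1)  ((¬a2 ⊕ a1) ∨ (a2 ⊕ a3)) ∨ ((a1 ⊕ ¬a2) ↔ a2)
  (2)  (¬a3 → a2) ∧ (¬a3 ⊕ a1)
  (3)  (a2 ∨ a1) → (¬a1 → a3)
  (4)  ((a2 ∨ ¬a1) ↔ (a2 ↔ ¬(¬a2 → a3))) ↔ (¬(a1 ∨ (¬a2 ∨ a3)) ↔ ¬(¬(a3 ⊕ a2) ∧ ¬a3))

(1) disagrees with H on (0,0,0) (formula → 1, table → 0); rule it out.
(2) disagrees with H on (0,1,0) (formula → 1, table → 0); rule it out.
(3) disagrees with H on (0,0,0) (formula → 1, table → 0); rule it out.
(4) is the remaining candidate, and it agrees with H on all 8 inputs.

4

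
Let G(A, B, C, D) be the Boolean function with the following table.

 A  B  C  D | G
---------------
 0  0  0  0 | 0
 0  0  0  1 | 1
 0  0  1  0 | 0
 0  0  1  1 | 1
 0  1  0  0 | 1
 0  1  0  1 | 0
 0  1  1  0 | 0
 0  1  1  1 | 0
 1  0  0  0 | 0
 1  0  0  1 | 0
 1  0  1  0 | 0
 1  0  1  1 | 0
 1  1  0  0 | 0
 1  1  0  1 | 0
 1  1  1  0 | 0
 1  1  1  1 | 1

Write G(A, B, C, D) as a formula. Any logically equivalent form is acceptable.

G(A, B, C, D) = (((((NOT A AND NOT B) AND NOT C) AND D) OR (((NOT A AND NOT B) AND C) AND D)) OR (((NOT A AND B) AND NOT C) AND NOT D)) OR (((A AND B) AND C) AND D)

Collect the rows where G=1 — (0,0,0,1), (0,0,1,1), (0,1,0,0), (1,1,1,1) — and write one minterm per row: ¬A·¬B·¬C·D, ¬A·¬B·C·D, ¬A·B·¬C·¬D, A·B·C·D. Their union (logical OR) reproduces the table exactly.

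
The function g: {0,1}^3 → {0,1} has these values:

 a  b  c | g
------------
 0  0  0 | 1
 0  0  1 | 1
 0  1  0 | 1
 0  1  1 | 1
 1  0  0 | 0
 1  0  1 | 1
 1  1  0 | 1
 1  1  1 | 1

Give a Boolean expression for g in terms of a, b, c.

Only row (1,0,0) gives 0. So g is 1 everywhere except there — the complement of the minterm a·¬b·¬c.

g(a, b, c) = ~((a & ~b) & ~c)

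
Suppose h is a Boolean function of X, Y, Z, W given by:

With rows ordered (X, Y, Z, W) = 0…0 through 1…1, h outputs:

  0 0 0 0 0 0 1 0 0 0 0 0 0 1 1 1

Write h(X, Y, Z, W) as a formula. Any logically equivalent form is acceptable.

Collect the rows where h=1 — (0,1,1,0), (1,1,0,1), (1,1,1,0), (1,1,1,1) — and write one minterm per row: ¬X·Y·Z·¬W, X·Y·¬Z·W, X·Y·Z·¬W, X·Y·Z·W. Their union (logical OR) reproduces the table exactly.

h(X, Y, Z, W) = (((((~X & Y) & Z) & ~W) | (((X & Y) & ~Z) & W)) | (((X & Y) & Z) & ~W)) | (((X & Y) & Z) & W)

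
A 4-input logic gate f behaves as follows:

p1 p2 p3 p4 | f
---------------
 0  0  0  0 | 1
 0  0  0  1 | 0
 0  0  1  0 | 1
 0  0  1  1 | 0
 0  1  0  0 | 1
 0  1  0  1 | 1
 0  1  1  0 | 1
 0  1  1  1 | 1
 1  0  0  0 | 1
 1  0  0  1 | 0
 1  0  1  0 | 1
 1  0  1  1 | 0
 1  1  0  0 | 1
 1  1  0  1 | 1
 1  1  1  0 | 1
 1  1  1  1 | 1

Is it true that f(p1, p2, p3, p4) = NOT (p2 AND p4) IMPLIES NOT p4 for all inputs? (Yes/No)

Yes

Check the formula against f row by row:
  p1=0, p2=0, p3=0, p4=0: formula gives 1, f = 1 ✓
  p1=0, p2=0, p3=0, p4=1: formula gives 0, f = 0 ✓
  p1=0, p2=0, p3=1, p4=0: formula gives 1, f = 1 ✓
  p1=0, p2=0, p3=1, p4=1: formula gives 0, f = 0 ✓
  … (the remaining 12 rows also agree.)
Every row agrees, so the formula is equivalent.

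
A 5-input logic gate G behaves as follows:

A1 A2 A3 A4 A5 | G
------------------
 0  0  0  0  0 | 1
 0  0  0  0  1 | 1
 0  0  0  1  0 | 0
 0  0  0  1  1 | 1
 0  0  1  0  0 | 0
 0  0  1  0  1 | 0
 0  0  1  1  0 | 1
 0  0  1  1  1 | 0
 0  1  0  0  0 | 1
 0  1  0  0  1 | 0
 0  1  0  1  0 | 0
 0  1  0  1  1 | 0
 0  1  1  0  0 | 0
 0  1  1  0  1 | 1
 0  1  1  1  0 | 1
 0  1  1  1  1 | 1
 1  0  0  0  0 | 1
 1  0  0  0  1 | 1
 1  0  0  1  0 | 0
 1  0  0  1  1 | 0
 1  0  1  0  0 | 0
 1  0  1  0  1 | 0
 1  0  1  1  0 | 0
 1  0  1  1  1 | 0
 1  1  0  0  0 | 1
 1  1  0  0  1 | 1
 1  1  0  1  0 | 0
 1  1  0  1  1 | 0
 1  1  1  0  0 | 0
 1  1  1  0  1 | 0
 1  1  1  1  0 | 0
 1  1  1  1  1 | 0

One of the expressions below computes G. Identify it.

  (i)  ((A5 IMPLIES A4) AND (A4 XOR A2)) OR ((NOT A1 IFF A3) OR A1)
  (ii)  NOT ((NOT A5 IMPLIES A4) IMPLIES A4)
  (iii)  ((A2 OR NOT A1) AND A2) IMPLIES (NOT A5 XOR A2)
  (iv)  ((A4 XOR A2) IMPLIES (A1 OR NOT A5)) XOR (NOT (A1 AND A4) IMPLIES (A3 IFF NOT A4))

(i): at (0,0,0,0,0) it gives 0, but G = 1 — eliminated.
(ii): at (0,0,0,0,0) it gives 0, but G = 1 — eliminated.
(iii): at (0,0,0,1,0) it gives 1, but G = 0 — eliminated.
Only (iv) survives; checking it on all 32 rows confirms it matches G.

iv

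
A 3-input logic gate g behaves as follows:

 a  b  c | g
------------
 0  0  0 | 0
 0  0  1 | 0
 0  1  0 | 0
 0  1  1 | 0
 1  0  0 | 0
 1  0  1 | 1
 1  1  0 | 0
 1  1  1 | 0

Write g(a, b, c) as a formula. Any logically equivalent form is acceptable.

g is 1 on exactly one input, (1,0,1), whose minterm is a·¬b·c. So g is just that conjunction.

g(a, b, c) = (a ∧ ¬b) ∧ c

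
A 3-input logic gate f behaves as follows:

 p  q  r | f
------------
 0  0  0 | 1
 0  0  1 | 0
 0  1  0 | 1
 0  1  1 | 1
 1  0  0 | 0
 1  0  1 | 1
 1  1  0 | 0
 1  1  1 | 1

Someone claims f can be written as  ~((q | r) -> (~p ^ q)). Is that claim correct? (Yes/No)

No

Evaluate ~((q | r) -> (~p ^ q)) on each row and compare to f:
  p=0, q=0, r=0: formula gives 0, but f = 1 ✗
A single disagreement suffices: at (0,0,0) they differ, so the formula does not compute f.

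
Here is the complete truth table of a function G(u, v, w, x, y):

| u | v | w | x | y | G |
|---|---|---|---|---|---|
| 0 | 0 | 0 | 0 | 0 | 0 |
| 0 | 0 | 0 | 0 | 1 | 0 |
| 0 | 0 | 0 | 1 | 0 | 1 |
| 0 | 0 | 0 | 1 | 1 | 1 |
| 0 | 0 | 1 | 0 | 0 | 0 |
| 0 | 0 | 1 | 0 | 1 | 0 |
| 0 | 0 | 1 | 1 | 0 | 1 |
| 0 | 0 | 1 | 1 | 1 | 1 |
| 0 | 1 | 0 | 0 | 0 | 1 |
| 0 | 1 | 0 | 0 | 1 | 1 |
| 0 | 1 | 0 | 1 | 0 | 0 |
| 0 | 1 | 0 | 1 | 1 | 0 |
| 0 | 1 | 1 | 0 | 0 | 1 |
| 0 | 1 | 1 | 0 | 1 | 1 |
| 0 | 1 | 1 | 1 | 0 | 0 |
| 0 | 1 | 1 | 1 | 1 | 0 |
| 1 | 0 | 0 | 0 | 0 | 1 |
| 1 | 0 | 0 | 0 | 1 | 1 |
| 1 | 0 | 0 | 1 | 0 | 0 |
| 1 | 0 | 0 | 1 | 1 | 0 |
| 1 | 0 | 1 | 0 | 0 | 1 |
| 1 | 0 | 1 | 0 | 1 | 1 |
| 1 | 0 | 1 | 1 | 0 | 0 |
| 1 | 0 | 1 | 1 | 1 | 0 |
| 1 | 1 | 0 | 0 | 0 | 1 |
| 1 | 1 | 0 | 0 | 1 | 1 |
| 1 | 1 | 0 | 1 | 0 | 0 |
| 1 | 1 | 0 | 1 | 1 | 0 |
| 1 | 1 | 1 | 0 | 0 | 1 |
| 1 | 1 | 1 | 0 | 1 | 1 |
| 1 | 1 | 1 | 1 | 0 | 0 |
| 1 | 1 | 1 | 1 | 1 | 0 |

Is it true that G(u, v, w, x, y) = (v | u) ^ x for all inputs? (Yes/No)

Yes

Check the formula against G row by row:
  u=0, v=0, w=0, x=0, y=0: formula gives 0, G = 0 ✓
  u=0, v=0, w=0, x=0, y=1: formula gives 0, G = 0 ✓
  u=0, v=0, w=0, x=1, y=0: formula gives 1, G = 1 ✓
  u=0, v=0, w=0, x=1, y=1: formula gives 1, G = 1 ✓
  … (the remaining 28 rows also agree.)
No disagreement on any input; they are logically equivalent.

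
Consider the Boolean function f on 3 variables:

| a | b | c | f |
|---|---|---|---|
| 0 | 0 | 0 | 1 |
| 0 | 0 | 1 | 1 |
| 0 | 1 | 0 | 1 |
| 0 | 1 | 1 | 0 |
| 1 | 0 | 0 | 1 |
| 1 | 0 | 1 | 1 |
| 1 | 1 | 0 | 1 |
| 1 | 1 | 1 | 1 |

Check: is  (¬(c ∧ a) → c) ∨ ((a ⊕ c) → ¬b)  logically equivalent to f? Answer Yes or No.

Test each input against both f and the formula:
  a=0, b=0, c=0: formula gives 1, f = 1 ✓
  a=0, b=0, c=1: formula gives 1, f = 1 ✓
  a=0, b=1, c=0: formula gives 1, f = 1 ✓
  a=0, b=1, c=1: formula gives 1, but f = 0 ✗
Since they disagree at (0,1,1), the expression is not a correct formula for f.

No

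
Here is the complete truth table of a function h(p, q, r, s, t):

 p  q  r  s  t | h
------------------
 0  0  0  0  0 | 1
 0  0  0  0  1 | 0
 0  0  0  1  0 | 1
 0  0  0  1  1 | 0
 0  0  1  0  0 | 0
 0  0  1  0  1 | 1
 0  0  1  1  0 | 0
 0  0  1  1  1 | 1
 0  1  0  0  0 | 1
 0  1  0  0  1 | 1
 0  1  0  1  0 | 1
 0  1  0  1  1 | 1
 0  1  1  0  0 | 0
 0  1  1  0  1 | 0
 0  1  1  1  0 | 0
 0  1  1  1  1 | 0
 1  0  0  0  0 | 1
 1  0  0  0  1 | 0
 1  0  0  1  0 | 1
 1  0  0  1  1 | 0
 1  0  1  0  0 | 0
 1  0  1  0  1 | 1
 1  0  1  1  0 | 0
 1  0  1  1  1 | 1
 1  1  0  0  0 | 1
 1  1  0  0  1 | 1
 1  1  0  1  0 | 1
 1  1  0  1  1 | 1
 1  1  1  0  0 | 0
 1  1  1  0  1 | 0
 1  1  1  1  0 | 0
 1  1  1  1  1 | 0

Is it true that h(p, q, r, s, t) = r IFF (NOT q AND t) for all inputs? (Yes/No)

Yes

Check the formula against h row by row:
  p=0, q=0, r=0, s=0, t=0: formula gives 1, h = 1 ✓
  p=0, q=0, r=0, s=0, t=1: formula gives 0, h = 0 ✓
  p=0, q=0, r=0, s=1, t=0: formula gives 1, h = 1 ✓
  p=0, q=0, r=0, s=1, t=1: formula gives 0, h = 0 ✓
  … (the remaining 28 rows also agree.)
Every row agrees, so the formula is equivalent.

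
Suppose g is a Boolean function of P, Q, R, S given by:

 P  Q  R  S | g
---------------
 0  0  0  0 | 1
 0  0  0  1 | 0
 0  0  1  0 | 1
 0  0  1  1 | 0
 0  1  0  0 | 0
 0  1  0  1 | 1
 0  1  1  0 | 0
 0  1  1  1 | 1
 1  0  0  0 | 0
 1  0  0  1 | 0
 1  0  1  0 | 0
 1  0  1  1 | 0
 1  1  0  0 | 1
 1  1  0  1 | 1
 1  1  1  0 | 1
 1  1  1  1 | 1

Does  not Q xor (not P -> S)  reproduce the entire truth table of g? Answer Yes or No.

Yes

Evaluate not Q xor (not P -> S) on each row and compare to g:
  P=0, Q=0, R=0, S=0: formula gives 1, g = 1 ✓
  P=0, Q=0, R=0, S=1: formula gives 0, g = 0 ✓
  P=0, Q=0, R=1, S=0: formula gives 1, g = 1 ✓
  P=0, Q=0, R=1, S=1: formula gives 0, g = 0 ✓
  …and likewise for the remaining 12 rows.
All 16 rows match — the expression computes g exactly.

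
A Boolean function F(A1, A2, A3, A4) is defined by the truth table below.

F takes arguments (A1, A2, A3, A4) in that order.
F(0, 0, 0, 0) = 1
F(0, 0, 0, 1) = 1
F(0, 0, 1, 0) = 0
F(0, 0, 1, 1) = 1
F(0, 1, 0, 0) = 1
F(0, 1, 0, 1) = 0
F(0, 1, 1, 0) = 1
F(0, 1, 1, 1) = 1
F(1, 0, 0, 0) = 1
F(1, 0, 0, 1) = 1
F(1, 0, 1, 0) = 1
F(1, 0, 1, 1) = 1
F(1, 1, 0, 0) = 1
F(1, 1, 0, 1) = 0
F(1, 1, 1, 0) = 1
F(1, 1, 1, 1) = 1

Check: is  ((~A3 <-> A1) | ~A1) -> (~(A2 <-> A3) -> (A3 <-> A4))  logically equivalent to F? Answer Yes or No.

Check the formula against F row by row:
  A1=0, A2=0, A3=0, A4=0: formula gives 1, F = 1 ✓
  A1=0, A2=0, A3=0, A4=1: formula gives 1, F = 1 ✓
  A1=0, A2=0, A3=1, A4=0: formula gives 0, F = 0 ✓
  A1=0, A2=0, A3=1, A4=1: formula gives 1, F = 1 ✓
  …and likewise for the remaining 12 rows.
All 16 rows match — the expression computes F exactly.

Yes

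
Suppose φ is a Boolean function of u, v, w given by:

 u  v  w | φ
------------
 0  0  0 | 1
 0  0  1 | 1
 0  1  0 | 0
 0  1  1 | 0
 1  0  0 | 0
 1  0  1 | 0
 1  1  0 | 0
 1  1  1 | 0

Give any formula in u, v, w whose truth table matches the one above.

φ(u, v, w) = ((NOT u AND NOT v) AND NOT w) OR ((NOT u AND NOT v) AND w)

Collect the rows where φ=1 — (0,0,0), (0,0,1) — and write one minterm per row: ¬u·¬v·¬w, ¬u·¬v·w. Their union (logical OR) reproduces the table exactly.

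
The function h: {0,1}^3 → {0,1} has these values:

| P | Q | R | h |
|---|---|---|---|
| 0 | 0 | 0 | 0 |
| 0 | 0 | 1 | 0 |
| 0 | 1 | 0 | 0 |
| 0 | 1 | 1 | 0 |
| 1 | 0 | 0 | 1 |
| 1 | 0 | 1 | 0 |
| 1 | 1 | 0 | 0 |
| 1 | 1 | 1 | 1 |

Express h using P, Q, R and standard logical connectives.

The 1-rows are (1,0,0), (1,1,1). Each contributes one minterm — P·¬Q·¬R; P·Q·R — and their disjunction is a sum-of-products form of h.

h(P, Q, R) = ((P AND NOT Q) AND NOT R) OR ((P AND Q) AND R)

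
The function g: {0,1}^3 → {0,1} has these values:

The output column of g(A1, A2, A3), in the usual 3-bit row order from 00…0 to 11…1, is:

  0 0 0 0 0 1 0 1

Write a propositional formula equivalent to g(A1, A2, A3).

The 1-rows are (1,0,1), (1,1,1). Each contributes one minterm — A1·¬A2·A3; A1·A2·A3 — and their disjunction is a sum-of-products form of g.

g(A1, A2, A3) = ((A1 AND NOT A2) AND A3) OR ((A1 AND A2) AND A3)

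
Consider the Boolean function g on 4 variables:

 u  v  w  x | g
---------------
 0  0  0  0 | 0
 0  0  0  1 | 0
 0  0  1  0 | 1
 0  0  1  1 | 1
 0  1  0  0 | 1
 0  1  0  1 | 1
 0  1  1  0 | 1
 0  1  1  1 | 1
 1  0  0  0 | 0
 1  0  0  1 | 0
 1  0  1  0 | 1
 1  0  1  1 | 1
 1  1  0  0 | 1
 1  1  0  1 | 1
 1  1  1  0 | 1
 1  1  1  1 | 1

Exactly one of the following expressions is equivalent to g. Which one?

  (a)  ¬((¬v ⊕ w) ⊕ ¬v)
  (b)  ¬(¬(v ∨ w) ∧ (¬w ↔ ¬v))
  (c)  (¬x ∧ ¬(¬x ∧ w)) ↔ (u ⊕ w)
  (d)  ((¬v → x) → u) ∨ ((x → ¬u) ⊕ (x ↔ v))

(a): at (0,0,0,0) it gives 1, but g = 0 — eliminated.
(c): at (0,0,0,1) it gives 1, but g = 0 — eliminated.
(d): at (0,0,0,0) it gives 1, but g = 0 — eliminated.
That leaves (b). Evaluating it on every row reproduces the table of g exactly.

b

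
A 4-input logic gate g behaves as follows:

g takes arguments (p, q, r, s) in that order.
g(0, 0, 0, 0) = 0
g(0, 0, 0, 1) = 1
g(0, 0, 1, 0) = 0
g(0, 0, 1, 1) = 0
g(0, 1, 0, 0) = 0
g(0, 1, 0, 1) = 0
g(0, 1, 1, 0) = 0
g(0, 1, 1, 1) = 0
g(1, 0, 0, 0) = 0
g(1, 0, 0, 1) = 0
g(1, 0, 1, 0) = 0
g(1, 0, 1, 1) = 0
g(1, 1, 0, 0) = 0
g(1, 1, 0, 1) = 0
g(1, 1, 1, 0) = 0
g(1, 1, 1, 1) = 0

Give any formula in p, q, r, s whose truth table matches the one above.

Only row (0,0,0,1) gives 1. That row's minterm ¬p·¬q·¬r·s is g directly.

g(p, q, r, s) = ((~p & ~q) & ~r) & s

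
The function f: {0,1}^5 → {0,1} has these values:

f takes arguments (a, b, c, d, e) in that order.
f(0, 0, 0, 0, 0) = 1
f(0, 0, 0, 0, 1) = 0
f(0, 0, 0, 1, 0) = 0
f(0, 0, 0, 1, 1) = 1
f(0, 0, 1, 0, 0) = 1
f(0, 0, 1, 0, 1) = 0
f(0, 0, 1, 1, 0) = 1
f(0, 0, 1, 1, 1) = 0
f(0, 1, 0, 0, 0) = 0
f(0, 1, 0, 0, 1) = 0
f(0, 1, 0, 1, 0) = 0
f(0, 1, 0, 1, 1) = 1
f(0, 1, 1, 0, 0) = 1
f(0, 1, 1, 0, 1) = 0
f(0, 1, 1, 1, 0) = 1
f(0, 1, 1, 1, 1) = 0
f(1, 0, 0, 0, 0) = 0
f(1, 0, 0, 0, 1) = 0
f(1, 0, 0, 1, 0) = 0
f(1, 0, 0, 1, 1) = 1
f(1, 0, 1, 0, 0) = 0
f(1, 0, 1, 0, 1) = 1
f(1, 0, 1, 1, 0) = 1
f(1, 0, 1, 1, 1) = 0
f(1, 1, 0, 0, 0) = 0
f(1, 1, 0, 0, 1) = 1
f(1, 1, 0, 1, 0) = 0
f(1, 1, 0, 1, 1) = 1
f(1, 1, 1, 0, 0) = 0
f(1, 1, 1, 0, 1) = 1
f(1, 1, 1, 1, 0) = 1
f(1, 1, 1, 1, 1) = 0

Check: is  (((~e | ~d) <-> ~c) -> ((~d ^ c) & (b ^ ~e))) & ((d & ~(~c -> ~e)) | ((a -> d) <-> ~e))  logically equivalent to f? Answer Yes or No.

Yes

Test each input against both f and the formula:
  a=0, b=0, c=0, d=0, e=0: formula gives 1, f = 1 ✓
  a=0, b=0, c=0, d=0, e=1: formula gives 0, f = 0 ✓
  a=0, b=0, c=0, d=1, e=0: formula gives 0, f = 0 ✓
  a=0, b=0, c=0, d=1, e=1: formula gives 1, f = 1 ✓
  …and likewise for the remaining 28 rows.
No disagreement on any input; they are logically equivalent.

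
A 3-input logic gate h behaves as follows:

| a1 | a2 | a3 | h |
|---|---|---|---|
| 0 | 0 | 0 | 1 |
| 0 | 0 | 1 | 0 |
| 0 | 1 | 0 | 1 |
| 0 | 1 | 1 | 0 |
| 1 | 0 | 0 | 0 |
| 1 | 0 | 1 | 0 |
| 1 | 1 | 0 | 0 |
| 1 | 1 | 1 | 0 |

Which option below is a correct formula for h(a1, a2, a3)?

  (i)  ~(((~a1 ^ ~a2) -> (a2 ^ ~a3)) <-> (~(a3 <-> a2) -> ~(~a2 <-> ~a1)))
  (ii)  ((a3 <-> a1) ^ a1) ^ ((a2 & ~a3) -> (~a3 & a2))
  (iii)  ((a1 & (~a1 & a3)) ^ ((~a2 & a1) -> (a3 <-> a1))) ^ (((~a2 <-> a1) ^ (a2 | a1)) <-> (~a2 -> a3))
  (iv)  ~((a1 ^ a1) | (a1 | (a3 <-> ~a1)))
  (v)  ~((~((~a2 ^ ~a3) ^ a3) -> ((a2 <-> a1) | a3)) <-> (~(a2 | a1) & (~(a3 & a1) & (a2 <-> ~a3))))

(i) disagrees with h on (0,0,0) (formula → 0, table → 1); rule it out.
(ii) disagrees with h on (0,0,0) (formula → 0, table → 1); rule it out.
(iii) disagrees with h on (0,0,0) (formula → 0, table → 1); rule it out.
(v) disagrees with h on (0,1,1) (formula → 1, table → 0); rule it out.
(iv) is the remaining candidate, and it agrees with h on all 8 inputs.

iv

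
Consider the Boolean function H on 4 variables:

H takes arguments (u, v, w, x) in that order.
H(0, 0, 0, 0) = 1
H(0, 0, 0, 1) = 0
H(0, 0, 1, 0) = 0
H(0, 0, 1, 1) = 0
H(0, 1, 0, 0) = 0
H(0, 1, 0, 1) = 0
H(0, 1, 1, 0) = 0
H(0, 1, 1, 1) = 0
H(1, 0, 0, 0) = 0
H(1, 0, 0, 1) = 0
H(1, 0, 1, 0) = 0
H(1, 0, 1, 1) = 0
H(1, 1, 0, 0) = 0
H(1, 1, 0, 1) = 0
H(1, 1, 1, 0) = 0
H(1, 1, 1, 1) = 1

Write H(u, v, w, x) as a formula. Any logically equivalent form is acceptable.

The 1-rows are (0,0,0,0), (1,1,1,1). Each contributes one minterm — ¬u·¬v·¬w·¬x; u·v·w·x — and their disjunction is a sum-of-products form of H.

H(u, v, w, x) = (((¬u ∧ ¬v) ∧ ¬w) ∧ ¬x) ∨ (((u ∧ v) ∧ w) ∧ x)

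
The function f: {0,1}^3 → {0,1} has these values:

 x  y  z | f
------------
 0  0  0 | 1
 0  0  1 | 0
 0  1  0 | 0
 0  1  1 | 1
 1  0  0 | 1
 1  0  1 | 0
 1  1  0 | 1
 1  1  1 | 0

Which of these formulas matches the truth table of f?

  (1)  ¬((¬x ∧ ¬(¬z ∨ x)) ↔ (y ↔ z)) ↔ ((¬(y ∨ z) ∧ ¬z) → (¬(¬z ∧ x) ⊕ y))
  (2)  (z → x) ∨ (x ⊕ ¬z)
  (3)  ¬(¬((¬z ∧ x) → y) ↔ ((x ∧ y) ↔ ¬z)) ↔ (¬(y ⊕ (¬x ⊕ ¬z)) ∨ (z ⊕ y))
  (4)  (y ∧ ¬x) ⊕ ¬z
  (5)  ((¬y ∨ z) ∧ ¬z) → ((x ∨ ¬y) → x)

4

(1) fails at (0,0,1): the formula yields 1, f is 0.
(2) fails at (0,1,0): the formula yields 1, f is 0.
(3) fails at (0,0,0): the formula yields 0, f is 1.
(5) fails at (0,0,0): the formula yields 0, f is 1.
(4) is the remaining candidate, and it agrees with f on all 8 inputs.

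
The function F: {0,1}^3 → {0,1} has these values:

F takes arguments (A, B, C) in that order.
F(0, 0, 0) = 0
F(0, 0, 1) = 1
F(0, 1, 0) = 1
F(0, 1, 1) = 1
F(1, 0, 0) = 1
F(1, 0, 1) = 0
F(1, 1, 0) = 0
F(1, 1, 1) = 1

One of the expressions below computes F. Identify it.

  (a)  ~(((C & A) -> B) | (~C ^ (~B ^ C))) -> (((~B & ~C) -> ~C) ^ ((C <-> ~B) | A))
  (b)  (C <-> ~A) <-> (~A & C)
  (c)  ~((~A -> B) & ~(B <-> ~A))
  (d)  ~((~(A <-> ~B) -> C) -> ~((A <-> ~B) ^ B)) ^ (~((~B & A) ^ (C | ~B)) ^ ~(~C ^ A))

(a) fails at (0,0,0): the formula yields 1, F is 0.
(b) fails at (0,0,0): the formula yields 1, F is 0.
(c) fails at (0,0,0): the formula yields 1, F is 0.
Only (d) survives; checking it on all 8 rows confirms it matches F.

d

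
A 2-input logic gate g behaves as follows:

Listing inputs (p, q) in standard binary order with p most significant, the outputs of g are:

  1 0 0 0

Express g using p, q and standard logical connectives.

g(p, q) = ¬(p ∨ q)

The output is 1 only when every input is 0 — NOR of all inputs.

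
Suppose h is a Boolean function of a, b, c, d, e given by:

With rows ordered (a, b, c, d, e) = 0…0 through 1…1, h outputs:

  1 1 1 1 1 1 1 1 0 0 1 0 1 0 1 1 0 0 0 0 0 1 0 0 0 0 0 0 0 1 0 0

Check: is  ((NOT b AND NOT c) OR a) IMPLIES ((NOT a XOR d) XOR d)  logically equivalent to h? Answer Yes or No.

Check the formula against h row by row:
  a=0, b=0, c=0, d=0, e=0: formula gives 1, h = 1 ✓
  a=0, b=0, c=0, d=0, e=1: formula gives 1, h = 1 ✓
  a=0, b=0, c=0, d=1, e=0: formula gives 1, h = 1 ✓
  a=0, b=0, c=0, d=1, e=1: formula gives 1, h = 1 ✓
  …
  a=0, b=1, c=0, d=0, e=0: formula gives 1, but h = 0 ✗
A single disagreement suffices: at (0,1,0,0,0) they differ, so the formula does not compute h.

No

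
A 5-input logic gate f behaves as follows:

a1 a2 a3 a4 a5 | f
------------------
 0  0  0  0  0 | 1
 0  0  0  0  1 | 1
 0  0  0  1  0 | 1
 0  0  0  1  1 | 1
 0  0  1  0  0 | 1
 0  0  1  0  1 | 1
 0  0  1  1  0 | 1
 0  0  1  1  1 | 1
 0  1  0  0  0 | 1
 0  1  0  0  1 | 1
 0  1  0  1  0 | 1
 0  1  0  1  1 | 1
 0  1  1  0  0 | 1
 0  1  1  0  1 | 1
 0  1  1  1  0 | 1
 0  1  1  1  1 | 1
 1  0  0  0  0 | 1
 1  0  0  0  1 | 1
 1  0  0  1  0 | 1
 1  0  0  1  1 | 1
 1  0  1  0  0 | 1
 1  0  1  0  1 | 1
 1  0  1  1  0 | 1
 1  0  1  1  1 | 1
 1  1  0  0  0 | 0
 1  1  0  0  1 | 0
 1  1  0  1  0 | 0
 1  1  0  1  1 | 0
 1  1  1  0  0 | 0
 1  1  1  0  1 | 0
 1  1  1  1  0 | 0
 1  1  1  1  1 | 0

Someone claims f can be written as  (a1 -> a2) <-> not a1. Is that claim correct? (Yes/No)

Check the formula against f row by row:
  a1=0, a2=0, a3=0, a4=0, a5=0: formula gives 1, f = 1 ✓
  a1=0, a2=0, a3=0, a4=0, a5=1: formula gives 1, f = 1 ✓
  a1=0, a2=0, a3=0, a4=1, a5=0: formula gives 1, f = 1 ✓
  a1=0, a2=0, a3=0, a4=1, a5=1: formula gives 1, f = 1 ✓
  …and likewise for the remaining 28 rows.
No disagreement on any input; they are logically equivalent.

Yes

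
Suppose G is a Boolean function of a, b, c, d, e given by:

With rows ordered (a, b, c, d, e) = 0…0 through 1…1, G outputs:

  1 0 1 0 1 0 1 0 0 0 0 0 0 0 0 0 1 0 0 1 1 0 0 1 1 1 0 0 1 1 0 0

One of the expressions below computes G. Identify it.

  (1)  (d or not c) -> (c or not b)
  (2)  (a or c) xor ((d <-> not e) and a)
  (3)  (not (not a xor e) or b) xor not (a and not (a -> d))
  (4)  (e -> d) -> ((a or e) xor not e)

(1) fails at (0,0,0,0,1): the formula yields 1, G is 0.
(2) fails at (0,0,0,0,0): the formula yields 0, G is 1.
(4) fails at (0,0,0,0,1): the formula yields 1, G is 0.
Only (3) survives; checking it on all 32 rows confirms it matches G.

3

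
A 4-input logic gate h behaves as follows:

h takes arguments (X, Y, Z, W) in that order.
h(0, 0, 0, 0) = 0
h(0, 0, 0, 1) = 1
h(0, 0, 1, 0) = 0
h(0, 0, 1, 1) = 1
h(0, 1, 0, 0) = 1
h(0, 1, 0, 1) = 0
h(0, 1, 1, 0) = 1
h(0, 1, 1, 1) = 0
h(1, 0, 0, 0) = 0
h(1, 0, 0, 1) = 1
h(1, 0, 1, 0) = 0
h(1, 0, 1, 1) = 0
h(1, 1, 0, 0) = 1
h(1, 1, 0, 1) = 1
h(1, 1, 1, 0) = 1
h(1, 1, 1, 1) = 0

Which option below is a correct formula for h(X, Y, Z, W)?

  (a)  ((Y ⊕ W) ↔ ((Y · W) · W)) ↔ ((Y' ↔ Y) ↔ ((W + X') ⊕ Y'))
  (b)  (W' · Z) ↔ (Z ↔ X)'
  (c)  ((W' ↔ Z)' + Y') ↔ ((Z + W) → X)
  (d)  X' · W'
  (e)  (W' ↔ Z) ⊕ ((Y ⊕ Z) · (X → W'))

(a) fails at (0,0,0,0): the formula yields 1, h is 0.
(b) fails at (0,0,0,0): the formula yields 1, h is 0.
(c) fails at (0,0,0,0): the formula yields 1, h is 0.
(d) fails at (0,0,0,0): the formula yields 1, h is 0.
That leaves (e). Evaluating it on every row reproduces the table of h exactly.

e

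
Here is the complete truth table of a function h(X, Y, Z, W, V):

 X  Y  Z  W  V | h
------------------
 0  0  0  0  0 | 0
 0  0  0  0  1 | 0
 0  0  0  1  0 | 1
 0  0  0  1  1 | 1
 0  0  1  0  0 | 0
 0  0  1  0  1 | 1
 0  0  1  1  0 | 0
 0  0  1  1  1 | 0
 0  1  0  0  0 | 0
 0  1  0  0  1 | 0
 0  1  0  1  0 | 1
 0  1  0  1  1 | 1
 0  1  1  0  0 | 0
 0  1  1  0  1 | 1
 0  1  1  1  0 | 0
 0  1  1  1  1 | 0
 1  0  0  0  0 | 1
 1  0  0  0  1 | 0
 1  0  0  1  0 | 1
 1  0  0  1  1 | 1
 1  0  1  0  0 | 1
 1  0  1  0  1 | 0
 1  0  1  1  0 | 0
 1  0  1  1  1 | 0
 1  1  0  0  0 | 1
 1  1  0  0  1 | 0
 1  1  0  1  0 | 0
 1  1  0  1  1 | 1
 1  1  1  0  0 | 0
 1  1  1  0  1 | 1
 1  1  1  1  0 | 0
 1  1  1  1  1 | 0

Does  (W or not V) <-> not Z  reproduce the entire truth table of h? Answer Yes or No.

Check the formula against h row by row:
  X=0, Y=0, Z=0, W=0, V=0: formula gives 1, but h = 0 ✗
A single disagreement suffices: at (0,0,0,0,0) they differ, so the formula does not compute h.

No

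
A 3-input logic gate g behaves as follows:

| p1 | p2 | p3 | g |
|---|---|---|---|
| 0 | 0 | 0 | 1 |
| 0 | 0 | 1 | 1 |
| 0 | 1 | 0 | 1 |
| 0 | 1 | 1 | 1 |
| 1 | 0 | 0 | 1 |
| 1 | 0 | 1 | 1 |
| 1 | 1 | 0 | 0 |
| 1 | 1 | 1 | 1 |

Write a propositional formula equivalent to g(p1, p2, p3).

g(p1, p2, p3) = not ((p1 and p2) and not p3)

Only row (1,1,0) gives 0. So g is 1 everywhere except there — the complement of the minterm p1·p2·¬p3.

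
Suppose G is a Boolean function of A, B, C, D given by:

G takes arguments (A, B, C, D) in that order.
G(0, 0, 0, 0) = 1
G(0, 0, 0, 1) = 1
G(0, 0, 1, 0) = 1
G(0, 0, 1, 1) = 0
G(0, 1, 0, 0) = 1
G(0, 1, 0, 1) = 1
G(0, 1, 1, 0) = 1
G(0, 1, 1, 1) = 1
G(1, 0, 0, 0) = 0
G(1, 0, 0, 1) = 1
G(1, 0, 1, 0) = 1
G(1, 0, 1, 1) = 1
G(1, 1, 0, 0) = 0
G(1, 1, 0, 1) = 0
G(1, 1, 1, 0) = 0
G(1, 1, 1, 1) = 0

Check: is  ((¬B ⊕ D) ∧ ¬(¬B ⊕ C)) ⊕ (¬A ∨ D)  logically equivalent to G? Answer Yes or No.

Test each input against both G and the formula:
  A=0, B=0, C=0, D=0: formula gives 1, G = 1 ✓
  A=0, B=0, C=0, D=1: formula gives 1, G = 1 ✓
  A=0, B=0, C=1, D=0: formula gives 0, but G = 1 ✗
A single disagreement suffices: at (0,0,1,0) they differ, so the formula does not compute G.

No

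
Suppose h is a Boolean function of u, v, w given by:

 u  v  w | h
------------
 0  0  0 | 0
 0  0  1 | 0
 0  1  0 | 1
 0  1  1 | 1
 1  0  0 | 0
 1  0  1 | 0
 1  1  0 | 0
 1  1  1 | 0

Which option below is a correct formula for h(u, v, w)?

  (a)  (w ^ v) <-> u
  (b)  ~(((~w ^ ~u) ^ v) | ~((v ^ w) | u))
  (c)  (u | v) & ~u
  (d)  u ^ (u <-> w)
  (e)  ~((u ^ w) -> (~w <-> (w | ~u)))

c

(a) disagrees with h on (0,0,0) (formula → 1, table → 0); rule it out.
(b) disagrees with h on (0,1,0) (formula → 0, table → 1); rule it out.
(d) disagrees with h on (0,0,0) (formula → 1, table → 0); rule it out.
(e) disagrees with h on (0,0,1) (formula → 1, table → 0); rule it out.
That leaves (c). Evaluating it on every row reproduces the table of h exactly.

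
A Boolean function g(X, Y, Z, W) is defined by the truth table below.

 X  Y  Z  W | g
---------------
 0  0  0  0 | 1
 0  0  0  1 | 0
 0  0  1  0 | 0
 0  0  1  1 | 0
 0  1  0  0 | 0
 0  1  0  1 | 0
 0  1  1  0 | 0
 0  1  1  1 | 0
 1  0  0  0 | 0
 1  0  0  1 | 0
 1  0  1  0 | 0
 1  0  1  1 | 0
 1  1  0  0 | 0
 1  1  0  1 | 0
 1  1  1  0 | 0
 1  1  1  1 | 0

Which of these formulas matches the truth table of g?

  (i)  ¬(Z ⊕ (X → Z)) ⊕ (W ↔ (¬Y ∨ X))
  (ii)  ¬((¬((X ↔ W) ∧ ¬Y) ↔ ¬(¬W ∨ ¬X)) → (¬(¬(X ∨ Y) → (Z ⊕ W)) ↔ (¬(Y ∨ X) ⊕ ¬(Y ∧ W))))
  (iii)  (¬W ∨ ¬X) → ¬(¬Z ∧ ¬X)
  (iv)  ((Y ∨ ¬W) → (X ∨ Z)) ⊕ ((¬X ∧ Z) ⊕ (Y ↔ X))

ii

(i) fails at (0,0,0,0): the formula yields 0, g is 1.
(iii) fails at (0,0,0,0): the formula yields 0, g is 1.
(iv) fails at (0,0,1,0): the formula yields 1, g is 0.
Only (ii) survives; checking it on all 16 rows confirms it matches g.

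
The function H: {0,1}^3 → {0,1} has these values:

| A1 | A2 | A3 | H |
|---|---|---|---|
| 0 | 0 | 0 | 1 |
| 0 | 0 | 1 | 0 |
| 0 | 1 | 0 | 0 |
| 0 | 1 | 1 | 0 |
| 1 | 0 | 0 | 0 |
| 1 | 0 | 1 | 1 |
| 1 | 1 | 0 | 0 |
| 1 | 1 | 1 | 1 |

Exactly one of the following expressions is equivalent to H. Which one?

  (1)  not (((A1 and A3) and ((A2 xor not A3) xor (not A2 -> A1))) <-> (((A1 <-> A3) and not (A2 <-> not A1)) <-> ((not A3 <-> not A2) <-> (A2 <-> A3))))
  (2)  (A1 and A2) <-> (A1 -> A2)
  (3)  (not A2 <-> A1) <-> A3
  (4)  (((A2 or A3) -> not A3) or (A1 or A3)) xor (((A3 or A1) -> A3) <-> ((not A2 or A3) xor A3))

(2) fails at (0,0,0): the formula yields 0, H is 1.
(3) fails at (0,1,1): the formula yields 1, H is 0.
(4) fails at (0,0,0): the formula yields 0, H is 1.
That leaves (1). Evaluating it on every row reproduces the table of H exactly.

1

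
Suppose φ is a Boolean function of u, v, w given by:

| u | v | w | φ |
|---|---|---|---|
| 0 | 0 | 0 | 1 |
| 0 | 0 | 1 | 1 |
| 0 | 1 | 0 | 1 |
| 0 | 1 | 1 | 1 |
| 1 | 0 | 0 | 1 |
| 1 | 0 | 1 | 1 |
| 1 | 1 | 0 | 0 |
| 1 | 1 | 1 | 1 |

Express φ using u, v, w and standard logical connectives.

φ(u, v, w) = ¬((u ∧ v) ∧ ¬w)

φ is 0 on exactly one input, (1,1,0), whose minterm is u·v·¬w. So φ is the negation of that single conjunction.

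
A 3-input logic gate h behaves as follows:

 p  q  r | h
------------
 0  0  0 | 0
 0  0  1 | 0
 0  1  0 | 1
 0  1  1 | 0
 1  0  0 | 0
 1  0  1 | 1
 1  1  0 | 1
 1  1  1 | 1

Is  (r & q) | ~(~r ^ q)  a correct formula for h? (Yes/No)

No

Evaluate (r & q) | ~(~r ^ q) on each row and compare to h:
  p=0, q=0, r=0: formula gives 0, h = 0 ✓
  p=0, q=0, r=1: formula gives 1, but h = 0 ✗
A single disagreement suffices: at (0,0,1) they differ, so the formula does not compute h.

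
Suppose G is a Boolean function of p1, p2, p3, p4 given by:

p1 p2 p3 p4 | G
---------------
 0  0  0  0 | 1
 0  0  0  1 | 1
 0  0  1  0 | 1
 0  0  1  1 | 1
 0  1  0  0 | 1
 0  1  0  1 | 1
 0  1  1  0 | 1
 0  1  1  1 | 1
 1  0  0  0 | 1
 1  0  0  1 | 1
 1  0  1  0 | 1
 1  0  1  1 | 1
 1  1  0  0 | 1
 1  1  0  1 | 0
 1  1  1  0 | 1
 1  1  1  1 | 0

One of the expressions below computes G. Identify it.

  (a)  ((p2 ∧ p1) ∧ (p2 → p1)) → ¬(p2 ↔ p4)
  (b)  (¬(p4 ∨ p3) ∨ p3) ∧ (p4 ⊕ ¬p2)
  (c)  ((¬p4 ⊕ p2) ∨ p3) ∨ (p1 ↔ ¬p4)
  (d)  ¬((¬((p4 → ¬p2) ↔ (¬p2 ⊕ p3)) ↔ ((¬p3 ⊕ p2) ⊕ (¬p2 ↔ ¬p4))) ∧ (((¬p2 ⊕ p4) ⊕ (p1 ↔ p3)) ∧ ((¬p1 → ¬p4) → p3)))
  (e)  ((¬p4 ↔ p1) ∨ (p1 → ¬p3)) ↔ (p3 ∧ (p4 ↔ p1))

a

(b): at (0,0,0,1) it gives 0, but G = 1 — eliminated.
(c): at (0,1,0,0) it gives 0, but G = 1 — eliminated.
(d): at (0,0,1,0) it gives 0, but G = 1 — eliminated.
(e): at (0,0,0,0) it gives 0, but G = 1 — eliminated.
Only (a) survives; checking it on all 16 rows confirms it matches G.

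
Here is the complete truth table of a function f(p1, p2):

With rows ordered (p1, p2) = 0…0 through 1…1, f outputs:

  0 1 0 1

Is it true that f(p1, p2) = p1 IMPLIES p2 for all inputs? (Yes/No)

Test each input against both f and the formula:
  p1=0, p2=0: formula gives 1, but f = 0 ✗
A single disagreement suffices: at (0,0) they differ, so the formula does not compute f.

No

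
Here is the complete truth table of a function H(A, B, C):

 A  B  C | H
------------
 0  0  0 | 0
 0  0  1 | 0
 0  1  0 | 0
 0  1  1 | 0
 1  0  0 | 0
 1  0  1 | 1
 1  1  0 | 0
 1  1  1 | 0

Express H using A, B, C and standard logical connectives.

H(A, B, C) = (A · B') · C

Only row (1,0,1) gives 1. That row's minterm A·¬B·C is H directly.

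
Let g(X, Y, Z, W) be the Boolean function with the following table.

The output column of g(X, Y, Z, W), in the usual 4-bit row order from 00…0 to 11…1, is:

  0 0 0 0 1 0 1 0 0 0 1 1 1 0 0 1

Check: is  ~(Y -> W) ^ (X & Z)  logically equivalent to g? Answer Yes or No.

Evaluate ~(Y -> W) ^ (X & Z) on each row and compare to g:
  X=0, Y=0, Z=0, W=0: formula gives 0, g = 0 ✓
  X=0, Y=0, Z=0, W=1: formula gives 0, g = 0 ✓
  X=0, Y=0, Z=1, W=0: formula gives 0, g = 0 ✓
  X=0, Y=0, Z=1, W=1: formula gives 0, g = 0 ✓
  …and likewise for the remaining 12 rows.
No disagreement on any input; they are logically equivalent.

Yes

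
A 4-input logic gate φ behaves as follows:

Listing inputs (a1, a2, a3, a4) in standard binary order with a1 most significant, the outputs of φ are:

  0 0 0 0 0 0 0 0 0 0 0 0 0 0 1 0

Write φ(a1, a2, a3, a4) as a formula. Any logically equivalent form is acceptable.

φ(a1, a2, a3, a4) = ((a1 ∧ a2) ∧ a3) ∧ ¬a4

Only row (1,1,1,0) gives 1. That row's minterm a1·a2·a3·¬a4 is φ directly.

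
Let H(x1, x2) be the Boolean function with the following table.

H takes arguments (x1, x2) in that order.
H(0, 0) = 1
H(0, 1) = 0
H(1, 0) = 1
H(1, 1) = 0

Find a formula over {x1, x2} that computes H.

H(x1, x2) = (~x1 & ~x2) | (x1 & ~x2)

H=1 on 2 inputs: (0,0), (1,0). Reading each as a conjunction of literals (¬x1·¬x2, x1·¬x2) and taking the OR gives the canonical DNF.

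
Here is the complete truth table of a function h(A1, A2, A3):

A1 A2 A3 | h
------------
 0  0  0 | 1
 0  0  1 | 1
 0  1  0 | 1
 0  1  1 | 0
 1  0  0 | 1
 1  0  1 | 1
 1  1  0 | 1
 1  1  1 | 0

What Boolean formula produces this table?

There are just 2 zero rows: (0,1,1), (1,1,1). Their minterms are ¬A1·A2·A3, A1·A2·A3; the OR of those covers precisely the 0-outputs, and negating it yields h.

h(A1, A2, A3) = not (((not A1 and A2) and A3) or ((A1 and A2) and A3))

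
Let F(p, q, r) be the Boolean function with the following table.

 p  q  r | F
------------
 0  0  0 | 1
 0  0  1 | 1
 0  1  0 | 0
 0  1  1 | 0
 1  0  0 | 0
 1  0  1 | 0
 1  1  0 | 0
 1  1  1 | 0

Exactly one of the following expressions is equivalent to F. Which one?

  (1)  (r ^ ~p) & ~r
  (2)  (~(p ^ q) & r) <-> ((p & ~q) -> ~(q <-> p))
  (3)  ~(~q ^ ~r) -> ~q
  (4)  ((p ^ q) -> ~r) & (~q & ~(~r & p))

4

(1) disagrees with F on (0,0,1) (formula → 0, table → 1); rule it out.
(2) disagrees with F on (0,0,0) (formula → 0, table → 1); rule it out.
(3) disagrees with F on (0,1,0) (formula → 1, table → 0); rule it out.
(4) is the remaining candidate, and it agrees with F on all 8 inputs.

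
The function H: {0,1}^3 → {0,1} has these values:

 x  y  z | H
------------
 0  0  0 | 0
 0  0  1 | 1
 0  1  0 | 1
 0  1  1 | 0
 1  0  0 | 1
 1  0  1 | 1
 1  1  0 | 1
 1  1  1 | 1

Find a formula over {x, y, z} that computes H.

The 0-rows are (0,0,0), (0,1,1). Take each as a conjunction (¬x·¬y·¬z, ¬x·y·z), form their disjunction, and complement — that gives a formula that is 1 everywhere H is.

H(x, y, z) = NOT (((NOT x AND NOT y) AND NOT z) OR ((NOT x AND y) AND z))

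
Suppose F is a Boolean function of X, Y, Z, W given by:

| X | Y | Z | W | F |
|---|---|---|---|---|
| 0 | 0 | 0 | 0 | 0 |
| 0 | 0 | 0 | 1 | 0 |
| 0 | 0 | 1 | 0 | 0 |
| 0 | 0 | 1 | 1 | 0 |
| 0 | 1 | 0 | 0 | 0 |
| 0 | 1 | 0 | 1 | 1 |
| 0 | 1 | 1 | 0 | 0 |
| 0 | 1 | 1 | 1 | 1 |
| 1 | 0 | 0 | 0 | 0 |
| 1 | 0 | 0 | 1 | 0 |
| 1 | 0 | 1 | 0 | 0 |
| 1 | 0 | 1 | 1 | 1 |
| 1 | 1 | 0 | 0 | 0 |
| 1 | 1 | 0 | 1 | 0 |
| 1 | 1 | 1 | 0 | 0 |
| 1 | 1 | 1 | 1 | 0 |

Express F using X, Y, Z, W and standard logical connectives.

F=1 on 3 inputs: (0,1,0,1), (0,1,1,1), (1,0,1,1). Reading each as a conjunction of literals (¬X·Y·¬Z·W, ¬X·Y·Z·W, X·¬Y·Z·W) and taking the OR gives the canonical DNF.

F(X, Y, Z, W) = ((((~X & Y) & ~Z) & W) | (((~X & Y) & Z) & W)) | (((X & ~Y) & Z) & W)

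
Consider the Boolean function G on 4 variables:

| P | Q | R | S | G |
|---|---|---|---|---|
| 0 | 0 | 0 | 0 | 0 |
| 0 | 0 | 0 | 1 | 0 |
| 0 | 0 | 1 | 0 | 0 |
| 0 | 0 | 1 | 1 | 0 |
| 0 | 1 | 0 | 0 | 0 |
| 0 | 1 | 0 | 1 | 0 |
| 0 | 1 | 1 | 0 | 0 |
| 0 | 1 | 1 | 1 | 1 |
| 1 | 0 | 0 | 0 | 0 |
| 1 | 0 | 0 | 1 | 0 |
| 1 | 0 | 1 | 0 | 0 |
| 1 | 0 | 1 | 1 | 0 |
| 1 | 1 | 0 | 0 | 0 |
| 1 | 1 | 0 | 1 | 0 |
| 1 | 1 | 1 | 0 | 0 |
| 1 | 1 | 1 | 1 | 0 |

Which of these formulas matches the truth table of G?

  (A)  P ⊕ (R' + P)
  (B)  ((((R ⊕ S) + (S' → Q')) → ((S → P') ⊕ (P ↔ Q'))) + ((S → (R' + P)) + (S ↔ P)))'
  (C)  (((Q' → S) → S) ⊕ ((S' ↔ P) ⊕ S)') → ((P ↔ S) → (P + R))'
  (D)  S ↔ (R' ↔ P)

(A) disagrees with G on (0,0,0,0) (formula → 1, table → 0); rule it out.
(C) disagrees with G on (0,0,0,0) (formula → 1, table → 0); rule it out.
(D) disagrees with G on (0,0,0,0) (formula → 1, table → 0); rule it out.
Only (B) survives; checking it on all 16 rows confirms it matches G.

B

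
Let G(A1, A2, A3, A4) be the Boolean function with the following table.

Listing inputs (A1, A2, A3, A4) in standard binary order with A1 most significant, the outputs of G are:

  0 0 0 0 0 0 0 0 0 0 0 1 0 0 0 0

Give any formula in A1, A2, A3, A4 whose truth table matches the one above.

G(A1, A2, A3, A4) = ((A1 & ~A2) & A3) & A4

G is 1 on exactly one input, (1,0,1,1), whose minterm is A1·¬A2·A3·A4. So G is just that conjunction.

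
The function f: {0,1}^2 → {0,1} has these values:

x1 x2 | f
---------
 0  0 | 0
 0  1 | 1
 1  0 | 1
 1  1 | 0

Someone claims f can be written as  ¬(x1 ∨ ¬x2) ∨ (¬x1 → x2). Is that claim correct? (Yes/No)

No

Evaluate ¬(x1 ∨ ¬x2) ∨ (¬x1 → x2) on each row and compare to f:
  x1=0, x2=0: formula gives 0, f = 0 ✓
  x1=0, x2=1: formula gives 1, f = 1 ✓
  x1=1, x2=0: formula gives 1, f = 1 ✓
  x1=1, x2=1: formula gives 1, but f = 0 ✗
Row (1,1) is a counterexample, so the formula is not equivalent to f.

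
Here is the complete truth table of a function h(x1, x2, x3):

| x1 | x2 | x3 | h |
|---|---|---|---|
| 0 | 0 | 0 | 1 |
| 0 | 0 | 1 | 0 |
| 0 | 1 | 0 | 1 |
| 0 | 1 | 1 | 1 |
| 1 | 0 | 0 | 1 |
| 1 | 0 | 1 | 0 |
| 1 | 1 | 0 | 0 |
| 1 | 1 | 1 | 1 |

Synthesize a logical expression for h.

The 0-rows are (0,0,1), (1,0,1), (1,1,0). Take each as a conjunction (¬x1·¬x2·x3, x1·¬x2·x3, x1·x2·¬x3), form their disjunction, and complement — that gives a formula that is 1 everywhere h is.

h(x1, x2, x3) = ¬((((¬x1 ∧ ¬x2) ∧ x3) ∨ ((x1 ∧ ¬x2) ∧ x3)) ∨ ((x1 ∧ x2) ∧ ¬x3))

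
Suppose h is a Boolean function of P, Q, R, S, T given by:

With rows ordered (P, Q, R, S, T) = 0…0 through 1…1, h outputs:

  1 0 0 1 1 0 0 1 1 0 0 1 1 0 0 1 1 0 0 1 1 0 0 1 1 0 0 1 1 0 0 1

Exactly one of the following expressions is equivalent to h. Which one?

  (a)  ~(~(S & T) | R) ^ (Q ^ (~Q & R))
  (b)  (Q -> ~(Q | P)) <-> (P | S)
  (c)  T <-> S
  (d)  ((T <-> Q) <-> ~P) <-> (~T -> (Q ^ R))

(a) fails at (0,0,0,0,0): the formula yields 0, h is 1.
(b) fails at (0,0,0,0,0): the formula yields 0, h is 1.
(d) fails at (0,0,0,0,0): the formula yields 0, h is 1.
That leaves (c). Evaluating it on every row reproduces the table of h exactly.

c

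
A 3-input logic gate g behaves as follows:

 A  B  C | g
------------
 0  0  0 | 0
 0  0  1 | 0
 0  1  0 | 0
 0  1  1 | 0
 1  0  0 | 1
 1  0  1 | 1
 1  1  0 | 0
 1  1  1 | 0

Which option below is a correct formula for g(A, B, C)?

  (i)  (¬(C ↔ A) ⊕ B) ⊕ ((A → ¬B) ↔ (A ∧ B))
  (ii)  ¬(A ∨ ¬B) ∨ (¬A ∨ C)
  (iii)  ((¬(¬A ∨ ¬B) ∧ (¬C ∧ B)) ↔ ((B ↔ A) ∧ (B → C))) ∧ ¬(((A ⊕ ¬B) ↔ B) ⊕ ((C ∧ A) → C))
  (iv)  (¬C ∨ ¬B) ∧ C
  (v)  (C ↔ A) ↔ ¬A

iii

(i) fails at (0,0,1): the formula yields 1, g is 0.
(ii) fails at (0,0,0): the formula yields 1, g is 0.
(iv) fails at (0,0,1): the formula yields 1, g is 0.
(v) fails at (0,0,0): the formula yields 1, g is 0.
That leaves (iii). Evaluating it on every row reproduces the table of g exactly.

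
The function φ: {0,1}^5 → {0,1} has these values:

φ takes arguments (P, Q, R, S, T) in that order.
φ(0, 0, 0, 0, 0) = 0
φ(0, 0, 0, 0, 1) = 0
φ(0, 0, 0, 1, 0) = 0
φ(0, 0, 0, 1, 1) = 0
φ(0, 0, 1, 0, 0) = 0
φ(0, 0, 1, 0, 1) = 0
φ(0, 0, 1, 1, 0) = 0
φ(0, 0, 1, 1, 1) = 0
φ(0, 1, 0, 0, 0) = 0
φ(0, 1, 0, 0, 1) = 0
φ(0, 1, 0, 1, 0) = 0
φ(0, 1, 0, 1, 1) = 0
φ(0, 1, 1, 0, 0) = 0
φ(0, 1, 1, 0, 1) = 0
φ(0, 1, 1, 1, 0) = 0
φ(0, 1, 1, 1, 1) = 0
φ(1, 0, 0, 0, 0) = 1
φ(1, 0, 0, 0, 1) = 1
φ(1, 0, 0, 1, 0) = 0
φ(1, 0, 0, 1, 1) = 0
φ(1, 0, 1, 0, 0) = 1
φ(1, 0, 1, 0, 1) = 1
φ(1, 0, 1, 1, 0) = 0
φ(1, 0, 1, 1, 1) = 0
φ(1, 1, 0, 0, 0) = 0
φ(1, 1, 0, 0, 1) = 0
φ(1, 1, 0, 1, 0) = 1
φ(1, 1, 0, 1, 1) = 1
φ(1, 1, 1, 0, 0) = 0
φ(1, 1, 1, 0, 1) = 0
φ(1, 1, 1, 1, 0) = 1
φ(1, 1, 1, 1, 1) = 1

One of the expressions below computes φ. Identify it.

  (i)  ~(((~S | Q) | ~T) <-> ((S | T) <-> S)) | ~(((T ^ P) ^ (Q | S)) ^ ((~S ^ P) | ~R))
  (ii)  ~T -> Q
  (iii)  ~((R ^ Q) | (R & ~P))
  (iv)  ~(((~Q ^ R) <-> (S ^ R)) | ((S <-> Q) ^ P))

(i) fails at (0,0,0,0,1): the formula yields 1, φ is 0.
(ii) fails at (0,0,0,0,1): the formula yields 1, φ is 0.
(iii) fails at (0,0,0,0,0): the formula yields 1, φ is 0.
(iv) is the remaining candidate, and it agrees with φ on all 32 inputs.

iv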